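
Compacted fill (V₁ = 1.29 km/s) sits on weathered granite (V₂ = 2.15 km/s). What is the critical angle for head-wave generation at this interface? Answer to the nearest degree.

Critical incidence: sin θ_c = V₁/V₂ = 1.29/2.15 = 0.6000.
θ_c = arcsin 0.6000 = 36.87°.

37°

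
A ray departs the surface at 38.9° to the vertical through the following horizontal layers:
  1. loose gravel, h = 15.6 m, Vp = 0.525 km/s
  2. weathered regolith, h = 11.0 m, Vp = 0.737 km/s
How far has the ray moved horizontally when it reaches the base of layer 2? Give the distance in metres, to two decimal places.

Ray parameter p = sin 38.9° / 0.525 km/s = 1.1961e+00 s/km.
Layer 1: θ = 38.90°; offset = 15.6·tan 38.90° = 12.5876 m.
Layer 2: sin θ = p·0.737 = 0.8815 → θ = 61.83°; offset = 11.0·tan 61.83° = 20.5397 m.
Summing the layer offsets gives 33.1273 m.

33.13 m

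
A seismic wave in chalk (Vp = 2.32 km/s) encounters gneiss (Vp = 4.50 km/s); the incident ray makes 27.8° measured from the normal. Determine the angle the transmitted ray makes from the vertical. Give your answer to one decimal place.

sin θ₁/V₁ = sin θ₂/V₂ ⇒ sin θ₂ = 4.50·sin 27.8°/2.32 = 4.50·0.4664/2.32 = 0.9046.
θ₂ = arcsin 0.9046 = 64.77° from the normal.

64.8°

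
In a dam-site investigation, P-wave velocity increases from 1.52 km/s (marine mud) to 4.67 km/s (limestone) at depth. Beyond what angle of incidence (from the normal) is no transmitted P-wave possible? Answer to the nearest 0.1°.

19.0°

Critical incidence: sin θ_c = V₁/V₂ = 1.52/4.67 = 0.3255.
θ_c = arcsin 0.3255 = 18.99°.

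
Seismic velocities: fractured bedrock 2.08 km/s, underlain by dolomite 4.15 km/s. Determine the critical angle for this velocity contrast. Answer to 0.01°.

30.08°

Critical incidence: sin θ_c = V₁/V₂ = 2.08/4.15 = 0.5012.
θ_c = arcsin 0.5012 = 30.08°.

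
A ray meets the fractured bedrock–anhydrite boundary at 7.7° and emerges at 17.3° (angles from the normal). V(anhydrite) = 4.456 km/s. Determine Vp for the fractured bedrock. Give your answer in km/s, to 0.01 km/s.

2.01 km/s

Snell's law: sin 7.7°/V₁ = sin 17.3°/V₂.
V₁ = V₂·sin 7.7°/sin 17.3° = 4.456 × 0.4506 = 2.01 km/s.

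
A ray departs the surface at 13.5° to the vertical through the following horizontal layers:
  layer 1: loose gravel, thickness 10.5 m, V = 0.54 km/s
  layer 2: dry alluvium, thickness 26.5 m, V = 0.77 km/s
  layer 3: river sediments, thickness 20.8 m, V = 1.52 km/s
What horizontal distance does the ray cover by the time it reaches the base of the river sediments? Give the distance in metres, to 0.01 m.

30.01 m

p = sin θ₁/V₁ = sin 13.5°/0.54 = 4.3231e-01 s/km is conserved through the stack.
Layer 1: θ = 13.50°; offset = 10.5·tan 13.50° = 2.5208 m.
Layer 2: sin θ = p·0.77 = 0.3329 → θ = 19.44°; offset = 26.5·tan 19.44° = 9.3547 m.
Layer 3: sin θ = p·1.52 = 0.6571 → θ = 41.08°; offset = 20.8·tan 41.08° = 18.1319 m.
Total horizontal offset = 30.0074 m.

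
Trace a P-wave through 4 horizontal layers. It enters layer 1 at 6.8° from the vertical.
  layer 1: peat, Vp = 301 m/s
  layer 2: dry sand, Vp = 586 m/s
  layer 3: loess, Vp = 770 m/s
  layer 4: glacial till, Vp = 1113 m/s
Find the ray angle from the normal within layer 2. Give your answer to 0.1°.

13.3°

Snell's law across each interface conserves sin θ / V, so sin θ_2 = V_2·sin θ₁/V₁.
sin θ_2 = 586 × sin 6.8° / 301 = 0.2305.
θ_2 = 13.33° from the vertical.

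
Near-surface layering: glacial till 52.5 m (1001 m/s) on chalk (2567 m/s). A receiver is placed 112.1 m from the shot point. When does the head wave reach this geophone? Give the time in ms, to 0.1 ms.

140.3 ms

θ_c = arcsin(V₁/V₂) = arcsin(1001/2567) = 22.95°, cos θ_c = 0.9208.
Intercept time tᵢ = 2h cos θ_c / V₁ = 2·52.5·0.9208/1001 = 0.09659 s.
t = x/V₂ + tᵢ = 112.1/2567 + 0.09659 = 0.14026 s.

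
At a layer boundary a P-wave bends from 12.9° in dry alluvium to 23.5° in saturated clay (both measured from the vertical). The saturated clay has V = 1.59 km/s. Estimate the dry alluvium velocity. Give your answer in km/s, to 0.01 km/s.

Snell's law: sin 12.9°/V₁ = sin 23.5°/V₂.
V₁ = V₂·sin 12.9°/sin 23.5° = 1.59 × 0.5599 = 0.89 km/s.

0.89 km/s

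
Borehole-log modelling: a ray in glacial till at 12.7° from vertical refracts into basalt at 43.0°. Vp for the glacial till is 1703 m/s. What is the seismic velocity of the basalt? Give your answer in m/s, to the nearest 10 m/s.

sin 12.7° = 0.2198; sin 43.0° = 0.6820.
V₂ = V₁·(sin θ₂/sin θ₁) = 1703·(0.6820/0.2198) = 5282.98 m/s.

5280 m/s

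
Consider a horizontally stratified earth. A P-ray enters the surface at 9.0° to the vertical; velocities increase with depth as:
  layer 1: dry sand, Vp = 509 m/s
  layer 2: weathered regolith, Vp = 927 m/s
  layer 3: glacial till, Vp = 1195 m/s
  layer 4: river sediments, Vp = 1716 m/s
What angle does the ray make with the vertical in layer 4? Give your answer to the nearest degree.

32°

Ray parameter p = sin 9.0° / 509 = 3.0734e-04 s/m.
sin θ_4 = p·V_4 = 3.0734e-04 × 1716 = 0.5274.
θ_4 = arcsin 0.5274 = 31.83°.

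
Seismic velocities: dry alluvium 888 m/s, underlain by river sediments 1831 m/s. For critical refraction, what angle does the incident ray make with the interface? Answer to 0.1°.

At critical incidence the refracted ray runs along the interface (θ₂ = 90°), so sin θ_c = V₁/V₂.
θ_c = arcsin(888/1831) = arcsin 0.4850 = 29.01°.
Measured from the interface: 90° − 29.01° = 60.99°.

61.0°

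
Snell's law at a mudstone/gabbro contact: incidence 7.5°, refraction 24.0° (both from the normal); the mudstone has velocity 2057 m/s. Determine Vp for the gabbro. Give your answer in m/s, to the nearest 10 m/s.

sin 7.5° = 0.1305; sin 24.0° = 0.4067.
V₂ = V₁·(sin θ₂/sin θ₁) = 2057·(0.4067/0.1305) = 6409.88 m/s.

6410 m/s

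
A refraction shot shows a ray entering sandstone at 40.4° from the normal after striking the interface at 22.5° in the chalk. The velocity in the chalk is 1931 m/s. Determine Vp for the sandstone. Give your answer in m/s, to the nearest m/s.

3270 m/s

sin 22.5° = 0.3827; sin 40.4° = 0.6481.
V₂ = V₁·(sin θ₂/sin θ₁) = 1931·(0.6481/0.3827) = 3270.38 m/s.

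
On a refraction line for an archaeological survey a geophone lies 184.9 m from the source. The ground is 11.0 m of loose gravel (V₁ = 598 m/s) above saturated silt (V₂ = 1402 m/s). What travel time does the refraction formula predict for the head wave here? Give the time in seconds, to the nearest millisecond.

θ_c = arcsin(V₁/V₂) = arcsin(598/1402) = 25.25°, cos θ_c = 0.9045.
Intercept time tᵢ = 2h cos θ_c / V₁ = 2·11.0·0.9045/598 = 0.03327 s.
t = x/V₂ + tᵢ = 184.9/1402 + 0.03327 = 0.16516 s.

0.165 s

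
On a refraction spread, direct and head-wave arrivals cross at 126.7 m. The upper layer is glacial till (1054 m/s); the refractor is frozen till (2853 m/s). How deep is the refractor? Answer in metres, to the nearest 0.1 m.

43.0 m

x_cross = 2h·√((V₂+V₁)/(V₂−V₁)) → h = x_cross / (2·√((V₂+V₁)/(V₂−V₁))).
√((V₂+V₁)/(V₂−V₁)) = √((2853+1054)/(2853−1054)) = 1.4737.
h = 126.7 / (2·1.4737) = 42.99 m.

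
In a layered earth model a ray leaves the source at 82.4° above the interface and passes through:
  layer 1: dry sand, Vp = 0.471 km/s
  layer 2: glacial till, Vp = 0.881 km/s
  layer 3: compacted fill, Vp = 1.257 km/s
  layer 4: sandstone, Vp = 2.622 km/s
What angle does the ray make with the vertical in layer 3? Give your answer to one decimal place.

20.7°

From the normal: θ₁ = 90° − 82.4° = 7.6°.
Snell's law across each interface conserves sin θ / V, so sin θ_3 = V_3·sin θ₁/V₁.
sin θ_3 = 1.257 × sin 7.6° / 0.471 = 0.3530.
θ_3 = arcsin 0.3530 = 20.67°.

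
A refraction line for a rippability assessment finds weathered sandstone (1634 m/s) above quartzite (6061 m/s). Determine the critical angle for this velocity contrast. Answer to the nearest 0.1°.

At critical incidence the refracted ray runs along the interface (θ₂ = 90°), so sin θ_c = V₁/V₂.
θ_c = arcsin(1634/6061) = arcsin 0.2696 = 15.64°.

15.6°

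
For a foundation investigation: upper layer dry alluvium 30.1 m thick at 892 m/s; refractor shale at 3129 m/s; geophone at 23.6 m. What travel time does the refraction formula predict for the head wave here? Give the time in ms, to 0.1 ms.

t = x/V₂ + 2h·√(V₂²−V₁²)/(V₁V₂).
√(V₂²−V₁²) = √(3129²−892²) = 2999.2 m/s; delay term = 2·30.1·2999.2/(892·3129) = 0.06469 s.
t = 23.6/3129 + 0.06469 = 0.07223 s.

72.2 ms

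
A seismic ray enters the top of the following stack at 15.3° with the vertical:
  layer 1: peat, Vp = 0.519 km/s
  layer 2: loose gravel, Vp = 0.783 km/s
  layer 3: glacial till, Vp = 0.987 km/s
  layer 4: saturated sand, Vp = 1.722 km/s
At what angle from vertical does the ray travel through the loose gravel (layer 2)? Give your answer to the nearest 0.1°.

Snell's law across each interface conserves sin θ / V, so sin θ_2 = V_2·sin θ₁/V₁.
sin θ_2 = 0.783 × sin 15.3° / 0.519 = 0.3981.
θ_2 = 23.46° from the vertical.

23.5°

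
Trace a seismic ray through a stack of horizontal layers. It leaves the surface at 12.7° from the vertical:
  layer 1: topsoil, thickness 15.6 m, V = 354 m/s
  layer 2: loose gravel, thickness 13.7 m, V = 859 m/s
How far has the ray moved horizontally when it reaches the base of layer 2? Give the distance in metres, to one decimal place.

12.2 m

Apply Snell's law at each interface; in layer i the horizontal offset is hᵢ·tan θᵢ.
Layer 1: θ = 12.70°; offset = 15.6·tan 12.70° = 3.516 m.
Layer 2: sin θ = 859·sin 12.7°/354 = 0.5335, θ = 32.24°; offset = 13.7·tan 32.24° = 8.641 m.
Summing the layer offsets gives 12.156 m.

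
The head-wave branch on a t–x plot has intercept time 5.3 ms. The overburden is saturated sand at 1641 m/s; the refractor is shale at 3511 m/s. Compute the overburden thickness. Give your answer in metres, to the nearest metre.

5 m

θ_c = arcsin(1641/3511) = 27.86°; cos θ_c = 0.8841.
tᵢ = 2h cos θ_c/V₁ ⇒ h = tᵢ·V₁/(2 cos θ_c) = 0.0053·1641/(2·0.8841) = 4.92 m.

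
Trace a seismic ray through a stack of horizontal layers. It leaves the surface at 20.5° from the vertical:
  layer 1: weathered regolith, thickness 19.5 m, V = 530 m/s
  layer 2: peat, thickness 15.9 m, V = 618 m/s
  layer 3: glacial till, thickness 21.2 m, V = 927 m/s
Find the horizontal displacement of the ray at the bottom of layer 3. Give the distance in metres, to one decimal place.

Apply Snell's law at each interface; in layer i the horizontal offset is hᵢ·tan θᵢ.
Layer 1: θ = 20.50°; offset = 19.5·tan 20.50° = 7.291 m.
Layer 2: sin θ = 618·sin 20.5°/530 = 0.4084, θ = 24.10°; offset = 15.9·tan 24.10° = 7.113 m.
Layer 3: sin θ = 927·sin 20.5°/530 = 0.6125, θ = 37.77°; offset = 21.2·tan 37.77° = 16.428 m.
Total horizontal offset = 30.832 m.

30.8 m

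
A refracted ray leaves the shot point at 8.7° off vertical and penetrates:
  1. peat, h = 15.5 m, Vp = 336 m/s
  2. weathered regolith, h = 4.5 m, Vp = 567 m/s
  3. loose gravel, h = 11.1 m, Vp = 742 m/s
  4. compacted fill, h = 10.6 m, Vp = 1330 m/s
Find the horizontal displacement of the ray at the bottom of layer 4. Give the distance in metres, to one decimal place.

Apply Snell's law at each interface; in layer i the horizontal offset is hᵢ·tan θᵢ.
Layer 1: θ = 8.70°; offset = 15.5·tan 8.70° = 2.372 m.
Layer 2: sin θ = 567·sin 8.7°/336 = 0.2553, θ = 14.79°; offset = 4.5·tan 14.79° = 1.188 m.
Layer 3: sin θ = 742·sin 8.7°/336 = 0.3340, θ = 19.51°; offset = 11.1·tan 19.51° = 3.934 m.
Layer 4: sin θ = 1330·sin 8.7°/336 = 0.5987, θ = 36.78°; offset = 10.6·tan 36.78° = 7.924 m.
Σ offsets = 15.418 m.

15.4 m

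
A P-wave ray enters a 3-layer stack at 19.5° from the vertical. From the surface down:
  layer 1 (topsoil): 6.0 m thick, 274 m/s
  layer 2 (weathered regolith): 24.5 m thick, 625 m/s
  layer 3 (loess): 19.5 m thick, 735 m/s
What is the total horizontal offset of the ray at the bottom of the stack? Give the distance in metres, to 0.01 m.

Apply Snell's law at each interface; in layer i the horizontal offset is hᵢ·tan θᵢ.
Layer 1: θ = 19.50°; offset = 6.0·tan 19.50° = 2.1247 m.
Layer 2: sin θ = 625·sin 19.5°/274 = 0.7614, θ = 49.59°; offset = 24.5·tan 49.59° = 28.7768 m.
Layer 3: sin θ = 735·sin 19.5°/274 = 0.8954, θ = 63.56°; offset = 19.5·tan 63.56° = 39.2203 m.
Summing the layer offsets gives 70.1218 m.

70.12 m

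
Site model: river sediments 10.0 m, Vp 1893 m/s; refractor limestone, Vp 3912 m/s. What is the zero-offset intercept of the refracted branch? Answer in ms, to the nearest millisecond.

9 ms

θ_c = arcsin(V₁/V₂) = arcsin(1893/3912) = 28.94°; cos θ_c = 0.8751.
tᵢ = 2h·cos θ_c / V₁ = 2·10.0·0.8751 / 1893 = 0.00925 s.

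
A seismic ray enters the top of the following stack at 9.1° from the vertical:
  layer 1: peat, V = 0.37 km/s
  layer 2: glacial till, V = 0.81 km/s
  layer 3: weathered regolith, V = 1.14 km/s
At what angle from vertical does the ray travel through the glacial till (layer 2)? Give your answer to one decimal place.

20.3°

Snell's law across each interface conserves sin θ / V, so sin θ_2 = V_2·sin θ₁/V₁.
sin θ_2 = 0.81 × sin 9.1° / 0.37 = 0.3462.
θ_2 = arcsin 0.3462 = 20.26°.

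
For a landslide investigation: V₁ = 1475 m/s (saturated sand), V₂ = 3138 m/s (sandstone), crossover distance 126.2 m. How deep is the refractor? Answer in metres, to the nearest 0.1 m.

37.9 m

x_cross = 2h·√((V₂+V₁)/(V₂−V₁)) → h = x_cross / (2·√((V₂+V₁)/(V₂−V₁))).
√((V₂+V₁)/(V₂−V₁)) = √((3138+1475)/(3138−1475)) = 1.6655.
h = 126.2 / (2·1.6655) = 37.89 m.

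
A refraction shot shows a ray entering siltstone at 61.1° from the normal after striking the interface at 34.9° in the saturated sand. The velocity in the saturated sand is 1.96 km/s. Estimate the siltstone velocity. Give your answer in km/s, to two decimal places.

3.00 km/s

sin 34.9° = 0.5721; sin 61.1° = 0.8755.
V₂ = V₁·(sin θ₂/sin θ₁) = 1.96·(0.8755/0.5721) = 3.00 km/s.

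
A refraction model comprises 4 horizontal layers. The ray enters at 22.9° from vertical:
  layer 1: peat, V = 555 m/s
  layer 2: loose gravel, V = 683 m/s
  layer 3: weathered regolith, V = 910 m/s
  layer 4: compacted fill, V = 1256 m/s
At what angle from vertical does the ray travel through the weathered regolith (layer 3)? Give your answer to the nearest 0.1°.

Snell's law across each interface conserves sin θ / V, so sin θ_3 = V_3·sin θ₁/V₁.
sin θ_3 = 910 × sin 22.9° / 555 = 0.6380.
θ_3 = 39.64° from the vertical.

39.6°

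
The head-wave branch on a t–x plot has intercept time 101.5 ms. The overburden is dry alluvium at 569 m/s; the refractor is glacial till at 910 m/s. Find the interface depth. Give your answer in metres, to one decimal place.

h = tᵢ·V₁·V₂ / (2·√(V₂²−V₁²)).
√(V₂²−V₁²) = √(910² − 569²) = 710.2 m/s.
h = 0.1015 s × 569 × 910 / (2 × 710.2) = 37.00 m.

37.0 m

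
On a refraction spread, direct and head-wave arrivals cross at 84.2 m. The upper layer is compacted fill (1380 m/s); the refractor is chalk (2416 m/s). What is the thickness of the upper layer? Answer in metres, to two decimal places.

21.99 m

h = (x_cross/2)·√((V₂−V₁)/(V₂+V₁)).
(V₂−V₁)/(V₂+V₁) = (2416−1380)/(2416+1380) = 0.2729; √ = 0.5224.
h = (84.2/2)·0.5224 = 21.99 m.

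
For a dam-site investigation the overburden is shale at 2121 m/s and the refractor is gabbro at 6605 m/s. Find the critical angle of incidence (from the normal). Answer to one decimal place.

18.7°

Critical incidence: sin θ_c = V₁/V₂ = 2121/6605 = 0.3211.
θ_c = arcsin 0.3211 = 18.73°.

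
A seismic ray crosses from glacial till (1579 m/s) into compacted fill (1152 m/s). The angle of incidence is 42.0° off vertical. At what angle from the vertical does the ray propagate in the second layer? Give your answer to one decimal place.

sin θ₁/V₁ = sin θ₂/V₂ ⇒ sin θ₂ = 1152·sin 42.0°/1579 = 1152·0.6691/1579 = 0.4882.
θ₂ = arcsin 0.4882 = 29.22° from the normal.

29.2°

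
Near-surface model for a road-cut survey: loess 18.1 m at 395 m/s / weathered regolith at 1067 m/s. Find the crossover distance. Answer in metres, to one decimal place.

53.4 m

x_cross = 2h·√((V₂+V₁)/(V₂−V₁)).
(V₂+V₁)/(V₂−V₁) = (1067+395)/(1067−395) = 2.1756; √ = 1.4750.
x_cross = 2·18.1·1.4750 = 53.39 m.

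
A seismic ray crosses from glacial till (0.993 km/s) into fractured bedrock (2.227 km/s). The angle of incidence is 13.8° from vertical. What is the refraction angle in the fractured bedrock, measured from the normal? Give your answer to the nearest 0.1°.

sin θ₁/V₁ = sin θ₂/V₂ ⇒ sin θ₂ = 2.227·sin 13.8°/0.993 = 2.227·0.2385/0.993 = 0.5350.
θ₂ = sin⁻¹(0.5350) = 32.34° (from vertical).

32.3°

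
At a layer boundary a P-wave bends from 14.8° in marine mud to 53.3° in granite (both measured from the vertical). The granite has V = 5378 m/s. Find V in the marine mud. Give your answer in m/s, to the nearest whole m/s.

1713 m/s

Snell's law: sin 14.8°/V₁ = sin 53.3°/V₂.
V₁ = V₂·sin 14.8°/sin 53.3° = 5378 × 0.3186 = 1713.43 m/s.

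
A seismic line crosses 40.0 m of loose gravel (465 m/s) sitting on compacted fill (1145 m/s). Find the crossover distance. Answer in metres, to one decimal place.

x_cross = 2h·√((V₂+V₁)/(V₂−V₁)).
(V₂+V₁)/(V₂−V₁) = (1145+465)/(1145−465) = 2.3676; √ = 1.5387.
x_cross = 2·40.0·1.5387 = 123.10 m.

123.1 m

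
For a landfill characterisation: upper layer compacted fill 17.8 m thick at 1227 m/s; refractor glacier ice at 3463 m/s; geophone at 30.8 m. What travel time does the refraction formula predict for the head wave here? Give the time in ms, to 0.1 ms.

θ_c = arcsin(V₁/V₂) = arcsin(1227/3463) = 20.75°, cos θ_c = 0.9351.
Intercept time tᵢ = 2h cos θ_c / V₁ = 2·17.8·0.9351/1227 = 0.02713 s.
t = x/V₂ + tᵢ = 30.8/3463 + 0.02713 = 0.03603 s.

36.0 ms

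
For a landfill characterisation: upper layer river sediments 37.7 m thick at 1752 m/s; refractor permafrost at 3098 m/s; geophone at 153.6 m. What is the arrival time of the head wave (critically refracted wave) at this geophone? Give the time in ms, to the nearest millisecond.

85 ms

t = x/V₂ + 2h·√(V₂²−V₁²)/(V₁V₂).
√(V₂²−V₁²) = √(3098²−1752²) = 2555.0 m/s; delay term = 2·37.7·2555.0/(1752·3098) = 0.03549 s.
t = 153.6/3098 + 0.03549 = 0.08507 s.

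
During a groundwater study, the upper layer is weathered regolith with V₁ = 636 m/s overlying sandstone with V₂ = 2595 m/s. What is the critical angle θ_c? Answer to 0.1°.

14.2°

Critical incidence: sin θ_c = V₁/V₂ = 636/2595 = 0.2451.
θ_c = arcsin 0.2451 = 14.19°.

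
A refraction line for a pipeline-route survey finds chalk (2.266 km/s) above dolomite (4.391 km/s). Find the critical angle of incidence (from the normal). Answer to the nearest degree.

At critical incidence the refracted ray runs along the interface (θ₂ = 90°), so sin θ_c = V₁/V₂.
θ_c = arcsin(2.266/4.391) = arcsin 0.5161 = 31.07°.

31°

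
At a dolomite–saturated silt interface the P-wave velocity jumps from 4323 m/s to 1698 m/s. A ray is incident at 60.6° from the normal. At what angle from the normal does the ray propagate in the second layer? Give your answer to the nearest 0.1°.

20.0°

Snell's law: sin θ₂ = (V₂/V₁)·sin θ₁ = (1698/4323)·sin 60.6° = 0.3422.
θ₂ = arcsin 0.3422 = 20.01° from the normal.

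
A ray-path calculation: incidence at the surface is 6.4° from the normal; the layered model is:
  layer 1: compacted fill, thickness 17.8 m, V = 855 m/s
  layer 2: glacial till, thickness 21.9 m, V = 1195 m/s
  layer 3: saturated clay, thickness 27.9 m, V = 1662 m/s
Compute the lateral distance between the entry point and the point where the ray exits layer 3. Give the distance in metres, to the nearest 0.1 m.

Apply Snell's law at each interface; in layer i the horizontal offset is hᵢ·tan θᵢ.
Layer 1: θ = 6.40°; offset = 17.8·tan 6.40° = 1.997 m.
Layer 2: sin θ = 1195·sin 6.4°/855 = 0.1558, θ = 8.96°; offset = 21.9·tan 8.96° = 3.454 m.
Layer 3: sin θ = 1662·sin 6.4°/855 = 0.2167, θ = 12.51°; offset = 27.9·tan 12.51° = 6.192 m.
Total horizontal offset = 11.643 m.

11.6 m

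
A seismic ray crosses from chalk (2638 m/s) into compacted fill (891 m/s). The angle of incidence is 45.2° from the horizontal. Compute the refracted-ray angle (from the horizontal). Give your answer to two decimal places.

76.23°

Convert to the normal: θ₁ = 90° − 45.2° = 44.8°.
sin θ₁/V₁ = sin θ₂/V₂ ⇒ sin θ₂ = 891·sin 44.8°/2638 = 891·0.7046/2638 = 0.2380.
θ₂ = arcsin 0.2380 = 13.77° from the normal.
From the interface: 90° − 13.77° = 76.23°.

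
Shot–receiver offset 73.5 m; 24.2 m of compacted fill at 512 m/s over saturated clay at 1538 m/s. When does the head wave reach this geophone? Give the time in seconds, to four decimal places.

t = x/V₂ + 2h·√(V₂²−V₁²)/(V₁V₂).
√(V₂²−V₁²) = √(1538²−512²) = 1450.3 m/s; delay term = 2·24.2·1450.3/(512·1538) = 0.08914 s.
t = 73.5/1538 + 0.08914 = 0.13693 s.

0.1369 s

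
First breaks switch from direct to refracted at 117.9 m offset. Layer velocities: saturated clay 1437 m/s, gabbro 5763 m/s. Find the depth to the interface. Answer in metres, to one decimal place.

h = (x_cross/2)·√((V₂−V₁)/(V₂+V₁)).
(V₂−V₁)/(V₂+V₁) = (5763−1437)/(5763+1437) = 0.6008; √ = 0.7751.
h = (117.9/2)·0.7751 = 45.69 m.

45.7 m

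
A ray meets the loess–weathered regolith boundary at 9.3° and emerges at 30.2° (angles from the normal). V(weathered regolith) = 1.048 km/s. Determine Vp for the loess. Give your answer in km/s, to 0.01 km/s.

Snell's law: sin 9.3°/V₁ = sin 30.2°/V₂.
V₁ = V₂·sin 9.3°/sin 30.2° = 1.048 × 0.3213 = 0.34 km/s.

0.34 km/s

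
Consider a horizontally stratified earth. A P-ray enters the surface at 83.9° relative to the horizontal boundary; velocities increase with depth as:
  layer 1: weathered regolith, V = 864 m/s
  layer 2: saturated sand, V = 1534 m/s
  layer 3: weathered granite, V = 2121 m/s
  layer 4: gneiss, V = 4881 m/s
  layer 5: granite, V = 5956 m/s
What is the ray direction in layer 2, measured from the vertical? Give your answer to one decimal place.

10.9°

From the normal: θ₁ = 90° − 83.9° = 6.1°.
Snell's law across each interface conserves sin θ / V, so sin θ_2 = V_2·sin θ₁/V₁.
sin θ_2 = 1534 × sin 6.1° / 864 = 0.1887.
θ_2 = 10.88° from the vertical.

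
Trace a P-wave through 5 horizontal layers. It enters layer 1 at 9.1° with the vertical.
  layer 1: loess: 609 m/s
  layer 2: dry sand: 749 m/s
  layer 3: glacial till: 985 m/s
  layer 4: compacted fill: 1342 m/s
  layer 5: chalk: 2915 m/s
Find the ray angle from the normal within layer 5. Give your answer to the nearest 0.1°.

49.2°

Ray parameter p = sin 9.1° / 609 = 2.5970e-04 s/m.
sin θ_5 = p·V_5 = 2.5970e-04 × 2915 = 0.7570.
θ_5 = arcsin 0.7570 = 49.20°.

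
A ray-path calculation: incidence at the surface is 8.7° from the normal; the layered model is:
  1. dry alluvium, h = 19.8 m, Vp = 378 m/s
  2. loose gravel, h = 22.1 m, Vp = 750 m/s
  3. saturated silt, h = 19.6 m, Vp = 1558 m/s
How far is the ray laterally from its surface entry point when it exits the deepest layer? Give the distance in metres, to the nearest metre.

p = sin θ₁/V₁ = sin 8.7°/378 = 4.0016e-04 s/m is conserved through the stack.
Layer 1: θ = 8.70°; offset = 19.8·tan 8.70° = 3.030 m.
Layer 2: sin θ = p·750 = 0.3001 → θ = 17.46°; offset = 22.1·tan 17.46° = 6.953 m.
Layer 3: sin θ = p·1558 = 0.6235 → θ = 38.57°; offset = 19.6·tan 38.57° = 15.629 m.
Summing the layer offsets gives 25.612 m.

26 m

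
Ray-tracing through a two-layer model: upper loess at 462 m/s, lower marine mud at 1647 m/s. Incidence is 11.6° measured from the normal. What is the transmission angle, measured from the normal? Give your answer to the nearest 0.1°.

Snell's law: sin θ₂ = (V₂/V₁)·sin θ₁ = (1647/462)·sin 11.6° = 0.7168.
θ₂ = arcsin 0.7168 = 45.79° from the normal.

45.8°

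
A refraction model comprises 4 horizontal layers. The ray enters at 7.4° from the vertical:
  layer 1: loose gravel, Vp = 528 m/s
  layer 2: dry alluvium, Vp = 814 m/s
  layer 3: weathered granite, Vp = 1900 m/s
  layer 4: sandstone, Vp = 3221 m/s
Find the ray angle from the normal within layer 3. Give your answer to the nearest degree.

Ray parameter p = sin 7.4° / 528 = 2.4393e-04 s/m.
sin θ_3 = p·V_3 = 2.4393e-04 × 1900 = 0.4635.
θ_3 = 27.61° from the vertical.

28°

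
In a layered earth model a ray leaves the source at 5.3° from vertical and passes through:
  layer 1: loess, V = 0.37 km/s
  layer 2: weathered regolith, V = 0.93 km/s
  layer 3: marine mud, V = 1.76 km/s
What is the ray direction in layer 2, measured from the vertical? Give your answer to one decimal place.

13.4°

Ray parameter p = sin 5.3° / 0.37 = 2.4965e-01 s/km.
sin θ_2 = p·V_2 = 2.4965e-01 × 0.93 = 0.2322.
θ_2 = arcsin 0.2322 = 13.43°.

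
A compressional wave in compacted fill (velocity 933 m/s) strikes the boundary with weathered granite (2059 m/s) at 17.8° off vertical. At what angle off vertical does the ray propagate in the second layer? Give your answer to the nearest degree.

Snell's law: sin θ₂ = (V₂/V₁)·sin θ₁ = (2059/933)·sin 17.8° = 0.6746.
θ₂ = sin⁻¹(0.6746) = 42.43° (from vertical).

42°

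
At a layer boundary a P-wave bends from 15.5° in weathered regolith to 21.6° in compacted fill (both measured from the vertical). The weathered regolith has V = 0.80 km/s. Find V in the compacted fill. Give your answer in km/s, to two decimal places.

Snell's law: sin 15.5°/V₁ = sin 21.6°/V₂.
V₂ = V₁·sin 21.6°/sin 15.5° = 0.80 × 1.3775 = 1.10 km/s.

1.10 km/s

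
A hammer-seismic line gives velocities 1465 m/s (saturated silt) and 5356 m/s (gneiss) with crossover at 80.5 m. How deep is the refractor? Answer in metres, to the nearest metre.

30 m

h = (x_cross/2)·√((V₂−V₁)/(V₂+V₁)).
(V₂−V₁)/(V₂+V₁) = (5356−1465)/(5356+1465) = 0.5704; √ = 0.7553.
h = (80.5/2)·0.7553 = 30.40 m.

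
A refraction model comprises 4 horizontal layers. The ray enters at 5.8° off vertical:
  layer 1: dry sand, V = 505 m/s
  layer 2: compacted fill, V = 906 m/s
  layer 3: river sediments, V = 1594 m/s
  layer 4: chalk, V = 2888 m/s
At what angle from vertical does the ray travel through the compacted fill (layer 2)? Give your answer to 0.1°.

Snell's law across each interface conserves sin θ / V, so sin θ_2 = V_2·sin θ₁/V₁.
sin θ_2 = 906 × sin 5.8° / 505 = 0.1813.
θ_2 = arcsin 0.1813 = 10.45°.

10.4°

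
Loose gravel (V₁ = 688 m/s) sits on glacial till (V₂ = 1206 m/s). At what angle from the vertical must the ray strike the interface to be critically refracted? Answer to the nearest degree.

35°

Critical incidence: sin θ_c = V₁/V₂ = 688/1206 = 0.5705.
θ_c = arcsin 0.5705 = 34.78°.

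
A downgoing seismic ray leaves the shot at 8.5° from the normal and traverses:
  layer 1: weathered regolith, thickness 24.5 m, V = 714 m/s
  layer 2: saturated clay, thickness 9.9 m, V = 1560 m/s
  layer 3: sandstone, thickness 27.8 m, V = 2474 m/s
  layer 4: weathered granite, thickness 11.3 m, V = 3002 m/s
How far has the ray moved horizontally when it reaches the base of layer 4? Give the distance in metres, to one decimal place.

32.6 m

Apply Snell's law at each interface; in layer i the horizontal offset is hᵢ·tan θᵢ.
Layer 1: θ = 8.50°; offset = 24.5·tan 8.50° = 3.662 m.
Layer 2: sin θ = 1560·sin 8.5°/714 = 0.3229, θ = 18.84°; offset = 9.9·tan 18.84° = 3.378 m.
Layer 3: sin θ = 2474·sin 8.5°/714 = 0.5122, θ = 30.81°; offset = 27.8·tan 30.81° = 16.577 m.
Layer 4: sin θ = 3002·sin 8.5°/714 = 0.6215, θ = 38.42°; offset = 11.3·tan 38.42° = 8.964 m.
Σ offsets = 32.581 m.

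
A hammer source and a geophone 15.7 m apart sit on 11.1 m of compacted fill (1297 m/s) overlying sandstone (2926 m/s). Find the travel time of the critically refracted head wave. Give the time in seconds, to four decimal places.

0.0207 s

t = x/V₂ + 2h·√(V₂²−V₁²)/(V₁V₂).
√(V₂²−V₁²) = √(2926²−1297²) = 2622.8 m/s; delay term = 2·11.1·2622.8/(1297·2926) = 0.01534 s.
t = 15.7/2926 + 0.01534 = 0.02071 s.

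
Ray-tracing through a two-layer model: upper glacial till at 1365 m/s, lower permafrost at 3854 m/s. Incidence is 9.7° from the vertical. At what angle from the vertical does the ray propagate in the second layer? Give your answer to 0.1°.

28.4°

sin θ₁/V₁ = sin θ₂/V₂ ⇒ sin θ₂ = 3854·sin 9.7°/1365 = 3854·0.1685/1365 = 0.4757.
θ₂ = sin⁻¹(0.4757) = 28.41° (from vertical).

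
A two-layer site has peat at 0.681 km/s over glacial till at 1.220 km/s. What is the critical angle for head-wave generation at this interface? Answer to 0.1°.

At critical incidence the refracted ray runs along the interface (θ₂ = 90°), so sin θ_c = V₁/V₂.
θ_c = arcsin(0.681/1.220) = arcsin 0.5582 = 33.93°.

33.9°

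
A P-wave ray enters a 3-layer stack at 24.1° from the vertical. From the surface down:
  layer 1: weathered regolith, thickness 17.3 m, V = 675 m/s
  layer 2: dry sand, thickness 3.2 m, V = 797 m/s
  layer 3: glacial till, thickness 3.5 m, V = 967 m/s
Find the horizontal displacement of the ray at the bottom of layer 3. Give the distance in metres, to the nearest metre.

12 m

Apply Snell's law at each interface; in layer i the horizontal offset is hᵢ·tan θᵢ.
Layer 1: θ = 24.10°; offset = 17.3·tan 24.10° = 7.739 m.
Layer 2: sin θ = 797·sin 24.1°/675 = 0.4821, θ = 28.82°; offset = 3.2·tan 28.82° = 1.761 m.
Layer 3: sin θ = 967·sin 24.1°/675 = 0.5850, θ = 35.80°; offset = 3.5·tan 35.80° = 2.524 m.
Total horizontal offset = 12.024 m.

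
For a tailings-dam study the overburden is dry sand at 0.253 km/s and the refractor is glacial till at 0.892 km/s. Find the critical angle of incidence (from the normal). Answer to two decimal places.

At critical incidence the refracted ray runs along the interface (θ₂ = 90°), so sin θ_c = V₁/V₂.
θ_c = arcsin(0.253/0.892) = arcsin 0.2836 = 16.48°.

16.48°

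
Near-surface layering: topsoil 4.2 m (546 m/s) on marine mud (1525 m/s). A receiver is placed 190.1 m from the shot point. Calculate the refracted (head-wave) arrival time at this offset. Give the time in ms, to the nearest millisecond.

139 ms

θ_c = arcsin(V₁/V₂) = arcsin(546/1525) = 20.98°, cos θ_c = 0.9337.
Intercept time tᵢ = 2h cos θ_c / V₁ = 2·4.2·0.9337/546 = 0.01436 s.
t = x/V₂ + tᵢ = 190.1/1525 + 0.01436 = 0.13902 s.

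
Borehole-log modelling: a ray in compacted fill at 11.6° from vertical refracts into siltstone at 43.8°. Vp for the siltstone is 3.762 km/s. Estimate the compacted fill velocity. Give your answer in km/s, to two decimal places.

1.09 km/s

Snell's law: sin 11.6°/V₁ = sin 43.8°/V₂.
V₁ = V₂·sin 11.6°/sin 43.8° = 3.762 × 0.2905 = 1.09 km/s.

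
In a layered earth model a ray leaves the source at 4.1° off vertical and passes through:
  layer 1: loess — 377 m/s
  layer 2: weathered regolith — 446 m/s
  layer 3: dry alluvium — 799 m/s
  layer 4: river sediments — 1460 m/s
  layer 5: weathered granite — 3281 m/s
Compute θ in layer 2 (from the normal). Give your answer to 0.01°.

4.85°

Ray parameter p = sin 4.1° / 377 = 1.8965e-04 s/m.
sin θ_2 = p·V_2 = 1.8965e-04 × 446 = 0.0846.
θ_2 = 4.85° from the vertical.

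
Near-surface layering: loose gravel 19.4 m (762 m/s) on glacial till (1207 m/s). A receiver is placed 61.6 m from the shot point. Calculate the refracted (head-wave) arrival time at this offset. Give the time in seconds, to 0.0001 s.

t = x/V₂ + 2h·√(V₂²−V₁²)/(V₁V₂).
√(V₂²−V₁²) = √(1207²−762²) = 936.1 m/s; delay term = 2·19.4·936.1/(762·1207) = 0.03949 s.
t = 61.6/1207 + 0.03949 = 0.09052 s.

0.0905 s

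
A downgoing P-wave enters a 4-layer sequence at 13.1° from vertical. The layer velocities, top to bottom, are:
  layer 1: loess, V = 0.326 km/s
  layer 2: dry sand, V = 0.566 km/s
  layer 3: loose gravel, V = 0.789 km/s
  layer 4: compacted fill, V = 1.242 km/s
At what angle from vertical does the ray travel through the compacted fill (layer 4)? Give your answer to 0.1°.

Snell's law across each interface conserves sin θ / V, so sin θ_4 = V_4·sin θ₁/V₁.
sin θ_4 = 1.242 × sin 13.1° / 0.326 = 0.8635.
θ_4 = arcsin 0.8635 = 59.71°.

59.7°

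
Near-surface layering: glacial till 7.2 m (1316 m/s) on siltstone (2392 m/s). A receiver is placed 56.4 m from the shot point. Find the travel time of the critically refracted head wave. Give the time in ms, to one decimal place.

t = x/V₂ + 2h·√(V₂²−V₁²)/(V₁V₂).
√(V₂²−V₁²) = √(2392²−1316²) = 1997.5 m/s; delay term = 2·7.2·1997.5/(1316·2392) = 0.00914 s.
t = 56.4/2392 + 0.00914 = 0.03272 s.

32.7 ms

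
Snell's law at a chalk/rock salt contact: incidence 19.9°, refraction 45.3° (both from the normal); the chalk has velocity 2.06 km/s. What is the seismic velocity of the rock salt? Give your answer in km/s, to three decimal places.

4.302 km/s

Snell's law: sin 19.9°/V₁ = sin 45.3°/V₂.
V₂ = V₁·sin 45.3°/sin 19.9° = 2.06 × 2.0883 = 4.302 km/s.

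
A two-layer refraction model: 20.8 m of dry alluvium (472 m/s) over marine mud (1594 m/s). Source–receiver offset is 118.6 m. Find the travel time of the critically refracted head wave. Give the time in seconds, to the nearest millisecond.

θ_c = arcsin(V₁/V₂) = arcsin(472/1594) = 17.22°, cos θ_c = 0.9552.
Intercept time tᵢ = 2h cos θ_c / V₁ = 2·20.8·0.9552/472 = 0.08418 s.
t = x/V₂ + tᵢ = 118.6/1594 + 0.08418 = 0.15859 s.

0.159 s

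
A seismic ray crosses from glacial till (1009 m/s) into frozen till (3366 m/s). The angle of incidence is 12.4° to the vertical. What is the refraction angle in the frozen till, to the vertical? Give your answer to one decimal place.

Snell's law: sin θ₂ = (V₂/V₁)·sin θ₁ = (3366/1009)·sin 12.4° = 0.7164.
θ₂ = sin⁻¹(0.7164) = 45.75° (from vertical).

45.8°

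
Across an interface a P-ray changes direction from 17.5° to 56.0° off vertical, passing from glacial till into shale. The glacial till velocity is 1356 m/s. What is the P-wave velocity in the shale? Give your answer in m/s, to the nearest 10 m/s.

sin 17.5° = 0.3007; sin 56.0° = 0.8290.
V₂ = V₁·(sin θ₂/sin θ₁) = 1356·(0.8290/0.3007) = 3738.45 m/s.

3740 m/s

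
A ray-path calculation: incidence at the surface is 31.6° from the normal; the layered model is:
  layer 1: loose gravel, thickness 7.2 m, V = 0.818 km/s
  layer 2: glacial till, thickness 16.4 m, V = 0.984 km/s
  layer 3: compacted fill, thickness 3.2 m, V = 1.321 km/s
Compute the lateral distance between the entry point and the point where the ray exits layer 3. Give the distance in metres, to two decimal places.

Apply Snell's law at each interface; in layer i the horizontal offset is hᵢ·tan θᵢ.
Layer 1: θ = 31.60°; offset = 7.2·tan 31.60° = 4.4295 m.
Layer 2: sin θ = 0.984·sin 31.6°/0.818 = 0.6303, θ = 39.07°; offset = 16.4·tan 39.07° = 13.3155 m.
Layer 3: sin θ = 1.321·sin 31.6°/0.818 = 0.8462, θ = 57.80°; offset = 3.2·tan 57.80° = 5.0815 m.
Total horizontal offset = 22.8264 m.

22.83 m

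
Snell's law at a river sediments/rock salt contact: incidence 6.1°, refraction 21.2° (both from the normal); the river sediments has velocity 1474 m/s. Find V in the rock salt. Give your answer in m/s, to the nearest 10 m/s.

sin 6.1° = 0.1063; sin 21.2° = 0.3616.
V₂ = V₁·(sin θ₂/sin θ₁) = 1474·(0.3616/0.1063) = 5016.13 m/s.

5020 m/s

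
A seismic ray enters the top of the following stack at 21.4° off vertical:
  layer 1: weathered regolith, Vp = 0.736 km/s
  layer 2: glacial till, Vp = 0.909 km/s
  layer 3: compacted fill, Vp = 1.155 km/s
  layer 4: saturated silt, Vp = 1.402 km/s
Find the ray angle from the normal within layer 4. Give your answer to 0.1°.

Ray parameter p = sin 21.4° / 0.736 = 4.9576e-01 s/km.
sin θ_4 = p·V_4 = 4.9576e-01 × 1.402 = 0.6951.
θ_4 = 44.03° from the vertical.

44.0°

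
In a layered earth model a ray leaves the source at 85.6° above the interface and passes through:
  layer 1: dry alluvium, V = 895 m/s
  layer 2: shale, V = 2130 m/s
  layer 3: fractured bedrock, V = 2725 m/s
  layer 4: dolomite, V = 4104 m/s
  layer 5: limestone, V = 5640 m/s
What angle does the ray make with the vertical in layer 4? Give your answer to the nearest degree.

21°

From the normal: θ₁ = 90° − 85.6° = 4.4°.
Ray parameter p = sin 4.4° / 895 = 8.5720e-05 s/m.
sin θ_4 = p·V_4 = 8.5720e-05 × 4104 = 0.3518.
θ_4 = 20.60° from the vertical.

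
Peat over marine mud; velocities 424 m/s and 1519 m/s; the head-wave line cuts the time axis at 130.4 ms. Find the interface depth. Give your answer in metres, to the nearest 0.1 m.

h = tᵢ·V₁·V₂ / (2·√(V₂²−V₁²)).
√(V₂²−V₁²) = √(1519² − 424²) = 1458.6 m/s.
h = 0.1304 s × 424 × 1519 / (2 × 1458.6) = 28.79 m.

28.8 m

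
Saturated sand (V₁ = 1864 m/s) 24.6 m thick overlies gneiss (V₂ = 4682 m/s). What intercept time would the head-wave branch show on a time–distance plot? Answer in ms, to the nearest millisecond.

θ_c = arcsin(V₁/V₂) = arcsin(1864/4682) = 23.46°; cos θ_c = 0.9173.
tᵢ = 2h·cos θ_c / V₁ = 2·24.6·0.9173 / 1864 = 0.02421 s.

24 ms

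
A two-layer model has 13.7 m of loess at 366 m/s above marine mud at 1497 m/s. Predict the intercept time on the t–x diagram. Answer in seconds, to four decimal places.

0.0726 s

tᵢ = 2h·√(V₂²−V₁²)/(V₁V₂).
√(V₂²−V₁²) = √(1497²−366²) = 1451.6 m/s.
tᵢ = 2·13.7·1451.6/(366·1497) = 0.07259 s.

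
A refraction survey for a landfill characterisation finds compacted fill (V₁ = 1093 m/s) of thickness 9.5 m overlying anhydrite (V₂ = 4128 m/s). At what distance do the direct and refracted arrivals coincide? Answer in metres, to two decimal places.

24.92 m

x_cross = 2h·√((V₂+V₁)/(V₂−V₁)).
(V₂+V₁)/(V₂−V₁) = (4128+1093)/(4128−1093) = 1.7203; √ = 1.3116.
x_cross = 2·9.5·1.3116 = 24.92 m.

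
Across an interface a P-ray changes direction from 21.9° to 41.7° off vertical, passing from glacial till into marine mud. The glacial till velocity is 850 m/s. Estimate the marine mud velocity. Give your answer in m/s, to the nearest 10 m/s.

sin 21.9° = 0.3730; sin 41.7° = 0.6652.
V₂ = V₁·(sin θ₂/sin θ₁) = 850·(0.6652/0.3730) = 1515.99 m/s.

1520 m/s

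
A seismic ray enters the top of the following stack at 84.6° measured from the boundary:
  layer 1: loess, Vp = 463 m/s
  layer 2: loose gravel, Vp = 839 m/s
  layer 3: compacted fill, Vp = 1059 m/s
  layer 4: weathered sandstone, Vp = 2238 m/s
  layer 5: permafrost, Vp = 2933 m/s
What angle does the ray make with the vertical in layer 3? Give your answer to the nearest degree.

From the normal: θ₁ = 90° − 84.6° = 5.4°.
Snell's law across each interface conserves sin θ / V, so sin θ_3 = V_3·sin θ₁/V₁.
sin θ_3 = 1059 × sin 5.4° / 463 = 0.2152.
θ_3 = 12.43° from the vertical.

12°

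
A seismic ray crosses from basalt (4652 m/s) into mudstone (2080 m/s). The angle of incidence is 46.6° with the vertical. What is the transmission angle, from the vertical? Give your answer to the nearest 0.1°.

19.0°

sin θ₁/V₁ = sin θ₂/V₂ ⇒ sin θ₂ = 2080·sin 46.6°/4652 = 2080·0.7266/4652 = 0.3249.
θ₂ = arcsin 0.3249 = 18.96° from the normal.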